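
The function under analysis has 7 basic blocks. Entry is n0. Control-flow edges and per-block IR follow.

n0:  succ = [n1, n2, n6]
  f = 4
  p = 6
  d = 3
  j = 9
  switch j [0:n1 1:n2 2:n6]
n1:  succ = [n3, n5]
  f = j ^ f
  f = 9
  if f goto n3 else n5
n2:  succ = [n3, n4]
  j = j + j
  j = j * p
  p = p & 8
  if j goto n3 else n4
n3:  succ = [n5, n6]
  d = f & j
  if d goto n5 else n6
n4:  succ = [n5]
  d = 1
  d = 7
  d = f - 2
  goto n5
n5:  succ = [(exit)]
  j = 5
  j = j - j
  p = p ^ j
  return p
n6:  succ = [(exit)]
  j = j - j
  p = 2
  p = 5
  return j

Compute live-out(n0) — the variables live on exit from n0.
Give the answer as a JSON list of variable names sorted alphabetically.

Answer: ["f", "j", "p"]

Analysis:
def/use:
  n0: {d,f,j,p} / ∅
  n1: {f} / {f,j}
  n2: {j,p} / {j,p}
  n3: {d} / {f,j}
  n4: {d} / {f}
  n5: {j,p} / {p}
  n6: {j,p} / {j}

Liveness:
  n0: in=∅ out={f,j,p}
  n1: in={f,j,p} out={f,j,p}
  n2: in={f,j,p} out={f,j,p}
  n3: in={f,j,p} out={j,p}
  n4: in={f,p} out={p}
  n5: in={p} out=∅
  n6: in={j} out=∅

live-out(n0) = ["f", "j", "p"]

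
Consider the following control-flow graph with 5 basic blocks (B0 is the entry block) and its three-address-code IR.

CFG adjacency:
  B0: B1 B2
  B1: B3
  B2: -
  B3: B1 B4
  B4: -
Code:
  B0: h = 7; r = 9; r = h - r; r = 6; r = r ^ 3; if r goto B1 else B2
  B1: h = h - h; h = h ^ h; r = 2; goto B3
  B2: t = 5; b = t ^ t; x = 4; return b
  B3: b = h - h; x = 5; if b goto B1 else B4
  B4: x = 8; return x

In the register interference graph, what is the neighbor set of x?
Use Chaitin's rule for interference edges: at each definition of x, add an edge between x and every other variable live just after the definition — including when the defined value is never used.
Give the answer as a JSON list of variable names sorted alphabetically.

Answer: ["b", "h"]

Working:
Block summaries:
  B0 def {h,r} use ∅
  B1 def {h,r} use {h}
  B2 def {b,t,x} use ∅
  B3 def {b,x} use {h}
  B4 def {x} use ∅

Liveness:
  B0: in=∅ out={h}
  B1: in={h} out={h}
  B2: in=∅ out=∅
  B3: in={h} out={h}
  B4: in=∅ out=∅

Interference:
  b: {h,x}
  h: {b,r,x}
  r: {h}
  t: ∅
  x: {b,h}

N(x) = ["b", "h"]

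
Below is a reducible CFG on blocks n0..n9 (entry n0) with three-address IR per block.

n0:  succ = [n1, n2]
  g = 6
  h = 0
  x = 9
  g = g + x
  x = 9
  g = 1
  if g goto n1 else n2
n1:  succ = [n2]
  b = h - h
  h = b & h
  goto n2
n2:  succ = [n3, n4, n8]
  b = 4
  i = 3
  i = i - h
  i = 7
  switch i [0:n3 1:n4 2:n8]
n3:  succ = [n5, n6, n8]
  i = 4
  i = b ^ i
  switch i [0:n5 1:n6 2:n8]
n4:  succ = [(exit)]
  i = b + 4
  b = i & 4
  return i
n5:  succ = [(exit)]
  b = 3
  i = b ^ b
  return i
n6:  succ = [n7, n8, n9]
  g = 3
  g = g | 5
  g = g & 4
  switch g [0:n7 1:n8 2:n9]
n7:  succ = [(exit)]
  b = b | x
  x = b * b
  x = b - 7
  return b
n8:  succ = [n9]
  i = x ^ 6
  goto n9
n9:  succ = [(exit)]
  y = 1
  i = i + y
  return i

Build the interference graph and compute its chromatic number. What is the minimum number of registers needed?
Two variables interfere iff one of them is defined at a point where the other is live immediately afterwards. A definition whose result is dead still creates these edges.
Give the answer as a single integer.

def/use:
  n0 def {g,h,x} use ∅
  n1 def {b,h} use {h}
  n2 def {b,i} use {h}
  n3 def {i} use {b}
  n4 def {b,i} use {b}
  n5 def {b,i} use ∅
  n6 def {g} use ∅
  n7 def {b,x} use {b,x}
  n8 def {i} use {x}
  n9 def {i,y} use {i}

Backward fixpoint:
  n0 li=∅ lo={h,x}
  n1 li={h,x} lo={h,x}
  n2 li={h,x} lo={b,x}
  n3 li={b,x} lo={b,i,x}
  n4 li={b} lo=∅
  n5 li=∅ lo=∅
  n6 li={b,i,x} lo={b,i,x}
  n7 li={b,x} lo=∅
  n8 li={x} lo={i}
  n9 li={i} lo=∅

Interference:
  b: {g,h,i,x}
  g: {b,h,i,x}
  h: {b,g,i,x}
  i: {b,g,h,x,y}
  x: {b,g,h,i}
  y: {i}

Chromatic number:
  lower bound: {b,g,h,i,x} mutually conflict ⇒ χ ≥ 5
  assign b→c1 g→c2 h→c3 i→c0 x→c4 y→c1 — no edge inside a register ⇒ χ ≤ 5
  χ = 5

Answer: 5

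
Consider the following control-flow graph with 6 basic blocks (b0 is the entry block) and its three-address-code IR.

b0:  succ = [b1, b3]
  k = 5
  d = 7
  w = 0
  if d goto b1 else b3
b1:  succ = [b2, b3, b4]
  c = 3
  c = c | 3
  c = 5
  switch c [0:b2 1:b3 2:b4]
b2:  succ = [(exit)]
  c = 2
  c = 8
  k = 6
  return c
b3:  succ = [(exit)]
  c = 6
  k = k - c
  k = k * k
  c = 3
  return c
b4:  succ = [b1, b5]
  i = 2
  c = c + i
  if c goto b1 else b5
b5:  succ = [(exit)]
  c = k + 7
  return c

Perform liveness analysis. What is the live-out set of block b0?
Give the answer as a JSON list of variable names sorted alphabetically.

Answer: ["k"]

Working:
Per-block:
  b0 def {d,k,w} use ∅
  b1 def {c} use ∅
  b2 def {c,k} use ∅
  b3 def {c,k} use {k}
  b4 def {c,i} use {c}
  b5 def {c} use {k}

Live sets:
  b0 li=∅ lo={k}
  b1 li={k} lo={c,k}
  b2 li=∅ lo=∅
  b3 li={k} lo=∅
  b4 li={c,k} lo={k}
  b5 li={k} lo=∅

live-out(b0) = ["k"]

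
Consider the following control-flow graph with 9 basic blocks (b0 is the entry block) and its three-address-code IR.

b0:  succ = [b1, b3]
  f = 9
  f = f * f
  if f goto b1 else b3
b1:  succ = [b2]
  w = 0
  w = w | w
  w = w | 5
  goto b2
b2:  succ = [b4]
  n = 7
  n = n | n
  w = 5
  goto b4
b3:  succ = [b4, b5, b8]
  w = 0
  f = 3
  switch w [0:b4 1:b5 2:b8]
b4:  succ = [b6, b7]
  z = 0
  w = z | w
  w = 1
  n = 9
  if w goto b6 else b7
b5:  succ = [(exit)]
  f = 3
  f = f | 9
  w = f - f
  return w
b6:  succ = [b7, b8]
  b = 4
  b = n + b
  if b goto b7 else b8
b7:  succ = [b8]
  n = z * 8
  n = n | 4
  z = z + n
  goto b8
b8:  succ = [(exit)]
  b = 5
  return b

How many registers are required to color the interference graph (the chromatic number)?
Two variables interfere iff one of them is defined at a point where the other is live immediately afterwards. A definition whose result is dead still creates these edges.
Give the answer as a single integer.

Answer: 3

Working:
def/use:
  b0: {f} / ∅
  b1: {w} / ∅
  b2: {n,w} / ∅
  b3: {f,w} / ∅
  b4: {n,w,z} / {w}
  b5: {f,w} / ∅
  b6: {b} / {n}
  b7: {n,z} / {z}
  b8: {b} / ∅

Live sets:
  b0: in=∅ out=∅
  b1: in=∅ out=∅
  b2: in=∅ out={w}
  b3: in=∅ out={w}
  b4: in={w} out={n,z}
  b5: in=∅ out=∅
  b6: in={n,z} out={z}
  b7: in={z} out=∅
  b8: in=∅ out=∅

Interfere edges:
  b: {n,z}
  f: {w}
  n: {b,w,z}
  w: {f,n,z}
  z: {b,n,w}

Colouring:
  lower bound: {b,n,z} mutually conflict ⇒ χ ≥ 3
  3-colouring: c0={f,n}  c1={b,w}  c2={z}
  χ = 3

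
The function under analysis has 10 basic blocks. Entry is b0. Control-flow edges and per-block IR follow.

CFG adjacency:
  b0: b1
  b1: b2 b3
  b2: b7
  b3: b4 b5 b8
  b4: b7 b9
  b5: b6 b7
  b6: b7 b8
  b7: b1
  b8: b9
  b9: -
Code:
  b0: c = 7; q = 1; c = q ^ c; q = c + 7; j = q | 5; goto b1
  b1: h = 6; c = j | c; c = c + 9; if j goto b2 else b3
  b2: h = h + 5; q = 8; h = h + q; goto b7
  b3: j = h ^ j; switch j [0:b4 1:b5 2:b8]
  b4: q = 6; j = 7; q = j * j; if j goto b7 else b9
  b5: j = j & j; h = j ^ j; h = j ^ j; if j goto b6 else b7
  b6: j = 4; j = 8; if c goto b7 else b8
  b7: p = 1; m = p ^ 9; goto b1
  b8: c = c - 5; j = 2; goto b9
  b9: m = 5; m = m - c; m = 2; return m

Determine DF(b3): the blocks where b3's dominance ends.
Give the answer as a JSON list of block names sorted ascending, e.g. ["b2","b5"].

Answer: ["b7"]

Working:
idom tree: b1←b0 b2←b1 b3←b1 b4←b3 b5←b3 b6←b5 b7←b1 b8←b3 b9←b3
Join-block Dom:
  b1: preds {b0,b7}: {b0} ∩ {b0,b1,b7} = {b0}; idom=b0
  b7: preds {b2,b4,b5,b6}: {b0,b1,b2} ∩ {b0,b1,b3,b4} ∩ {b0,b1,b3,b5} ∩ {b0,b1,b3,b5,b6} = {b0,b1}; idom=b1
  b8: preds {b3,b6}: {b0,b1,b3} ∩ {b0,b1,b3,b5,b6} = {b0,b1,b3}; idom=b3
  b9: preds {b4,b8}: {b0,b1,b3,b4} ∩ {b0,b1,b3,b8} = {b0,b1,b3}; idom=b3

Frontier:
  join b1 pred b0: · stop@b0
  join b1 pred b7: b7→b1 stop@b0
  join b7 pred b2: b2 stop@b1
  join b7 pred b4: b4→b3 stop@b1
  join b7 pred b5: b5→b3 stop@b1
  join b7 pred b6: b6→b5→b3 stop@b1
  join b8 pred b3: · stop@b3
  join b8 pred b6: b6→b5 stop@b3
  join b9 pred b4: b4 stop@b3
  join b9 pred b8: b8 stop@b3
  DF(b0)=∅
  DF(b1)={b1}
  DF(b2)={b7}
  DF(b3)={b7}
  DF(b4)={b7,b9}
  DF(b5)={b7,b8}
  DF(b6)={b7,b8}
  DF(b7)={b1}
  DF(b8)={b9}
  DF(b9)=∅

DF(b3) = ["b7"]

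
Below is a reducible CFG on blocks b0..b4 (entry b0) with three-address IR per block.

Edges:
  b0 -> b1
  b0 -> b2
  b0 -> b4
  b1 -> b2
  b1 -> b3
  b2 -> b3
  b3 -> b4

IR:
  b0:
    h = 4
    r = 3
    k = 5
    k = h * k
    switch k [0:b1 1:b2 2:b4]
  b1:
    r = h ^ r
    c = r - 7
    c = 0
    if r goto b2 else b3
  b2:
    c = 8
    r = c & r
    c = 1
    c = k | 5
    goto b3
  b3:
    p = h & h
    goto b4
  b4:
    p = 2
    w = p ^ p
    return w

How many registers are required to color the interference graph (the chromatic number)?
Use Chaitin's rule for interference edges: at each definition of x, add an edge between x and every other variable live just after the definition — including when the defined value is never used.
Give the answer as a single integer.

Answer: 4

Working:
Block summaries:
  b0: {h,k,r} / ∅
  b1: {c,r} / {h,r}
  b2: {c,r} / {k,r}
  b3: {p} / {h}
  b4: {p,w} / ∅

Liveness:
  b0: in=∅ out={h,k,r}
  b1: in={h,k,r} out={h,k,r}
  b2: in={h,k,r} out={h}
  b3: in={h} out=∅
  b4: in=∅ out=∅

Interference:
  c↔{h,k,r}
  h↔{c,k,r}
  k↔{c,h,r}
  p↔∅
  r↔{c,h,k}
  w↔∅

Chromatic number:
  clique {c,h,k,r} ⇒ need ≥ 4
  4-colouring: R0={c,p,w}  R1={h}  R2={k}  R3={r}
  χ = 4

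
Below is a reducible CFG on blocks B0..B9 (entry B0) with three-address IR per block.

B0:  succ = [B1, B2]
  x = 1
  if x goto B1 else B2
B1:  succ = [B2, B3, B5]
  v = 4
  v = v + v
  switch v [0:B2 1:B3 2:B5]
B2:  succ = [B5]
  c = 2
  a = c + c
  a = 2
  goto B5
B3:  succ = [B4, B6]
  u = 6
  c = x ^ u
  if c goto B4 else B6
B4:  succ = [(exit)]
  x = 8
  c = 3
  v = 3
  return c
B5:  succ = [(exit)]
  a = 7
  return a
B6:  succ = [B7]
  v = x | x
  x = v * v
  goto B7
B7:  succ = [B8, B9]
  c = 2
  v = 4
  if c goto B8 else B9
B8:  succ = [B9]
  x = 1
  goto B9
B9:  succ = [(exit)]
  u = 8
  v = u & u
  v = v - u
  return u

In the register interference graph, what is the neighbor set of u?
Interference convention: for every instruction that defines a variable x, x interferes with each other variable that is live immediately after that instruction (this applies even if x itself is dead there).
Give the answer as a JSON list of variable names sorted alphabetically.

Answer: ["v", "x"]

Analysis:
Block summaries:
  B0: {x} / ∅
  B1: {v} / ∅
  B2: {a,c} / ∅
  B3: {c,u} / {x}
  B4: {c,v,x} / ∅
  B5: {a} / ∅
  B6: {v,x} / {x}
  B7: {c,v} / ∅
  B8: {x} / ∅
  B9: {u,v} / ∅

Liveness:
  B0: in=∅ out={x}
  B1: in={x} out={x}
  B2: in=∅ out=∅
  B3: in={x} out={x}
  B4: in=∅ out=∅
  B5: in=∅ out=∅
  B6: in={x} out=∅
  B7: in=∅ out=∅
  B8: in=∅ out=∅
  B9: in=∅ out=∅

Conflict graph:
  a — ∅
  c — {v,x}
  u — {v,x}
  v — {c,u,x}
  x — {c,u,v}

N(u) = ["v", "x"]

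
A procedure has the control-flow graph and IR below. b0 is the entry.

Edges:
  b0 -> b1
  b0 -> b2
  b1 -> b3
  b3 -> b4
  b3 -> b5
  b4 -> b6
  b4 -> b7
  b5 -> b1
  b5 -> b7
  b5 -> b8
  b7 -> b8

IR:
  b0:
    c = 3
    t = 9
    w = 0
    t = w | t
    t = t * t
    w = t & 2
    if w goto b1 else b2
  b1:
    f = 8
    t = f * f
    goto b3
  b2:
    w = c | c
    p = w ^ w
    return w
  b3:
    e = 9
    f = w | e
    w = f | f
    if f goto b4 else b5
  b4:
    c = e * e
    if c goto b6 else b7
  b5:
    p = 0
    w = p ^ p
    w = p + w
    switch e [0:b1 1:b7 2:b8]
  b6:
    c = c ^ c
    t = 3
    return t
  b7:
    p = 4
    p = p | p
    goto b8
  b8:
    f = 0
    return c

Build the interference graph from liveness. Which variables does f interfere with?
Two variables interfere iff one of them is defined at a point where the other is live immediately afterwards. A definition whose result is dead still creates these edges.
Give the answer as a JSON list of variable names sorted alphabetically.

Block summaries:
  b0: {c,t,w} / ∅
  b1: {f,t} / ∅
  b2: {p,w} / {c}
  b3: {e,f,w} / {w}
  b4: {c} / {e}
  b5: {p,w} / {e}
  b6: {c,t} / {c}
  b7: {p} / ∅
  b8: {f} / {c}

Live sets:
  b0: in=∅ out={c,w}
  b1: in={c,w} out={c,w}
  b2: in={c} out=∅
  b3: in={c,w} out={c,e}
  b4: in={e} out={c}
  b5: in={c,e} out={c,w}
  b6: in={c} out=∅
  b7: in={c} out={c}
  b8: in={c} out=∅

Interfere edges:
  c — {e,f,p,t,w}
  e — {c,f,p,w}
  f — {c,e,w}
  p — {c,e,w}
  t — {c,w}
  w — {c,e,f,p,t}

N(f) = ["c", "e", "w"]

Answer: ["c", "e", "w"]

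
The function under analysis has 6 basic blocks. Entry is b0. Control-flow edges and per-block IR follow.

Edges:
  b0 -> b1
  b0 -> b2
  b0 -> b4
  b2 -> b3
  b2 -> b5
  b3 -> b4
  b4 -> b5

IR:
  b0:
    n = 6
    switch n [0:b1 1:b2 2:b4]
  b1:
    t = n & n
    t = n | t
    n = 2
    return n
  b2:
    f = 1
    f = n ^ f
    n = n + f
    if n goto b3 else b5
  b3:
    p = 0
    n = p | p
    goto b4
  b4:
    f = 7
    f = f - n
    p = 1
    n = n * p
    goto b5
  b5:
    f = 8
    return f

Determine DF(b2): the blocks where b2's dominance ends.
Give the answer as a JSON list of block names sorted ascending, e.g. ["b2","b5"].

Answer: ["b4", "b5"]

Working:
idom tree: b1←b0 b2←b0 b3←b2 b4←b0 b5←b0
Join-block Dom:
  b4: preds {b0,b3}: {b0} ∩ {b0,b2,b3} = {b0}; idom=b0
  b5: preds {b2,b4}: {b0,b2} ∩ {b0,b4} = {b0}; idom=b0

DF walk-up:
  join b4 pred b0: · stop@b0
  join b4 pred b3: b3→b2 stop@b0
  join b5 pred b2: b2 stop@b0
  join b5 pred b4: b4 stop@b0
  DF(b0)=∅
  DF(b1)=∅
  DF(b2)={b4,b5}
  DF(b3)={b4}
  DF(b4)={b5}
  DF(b5)=∅

DF(b2) = ["b4", "b5"]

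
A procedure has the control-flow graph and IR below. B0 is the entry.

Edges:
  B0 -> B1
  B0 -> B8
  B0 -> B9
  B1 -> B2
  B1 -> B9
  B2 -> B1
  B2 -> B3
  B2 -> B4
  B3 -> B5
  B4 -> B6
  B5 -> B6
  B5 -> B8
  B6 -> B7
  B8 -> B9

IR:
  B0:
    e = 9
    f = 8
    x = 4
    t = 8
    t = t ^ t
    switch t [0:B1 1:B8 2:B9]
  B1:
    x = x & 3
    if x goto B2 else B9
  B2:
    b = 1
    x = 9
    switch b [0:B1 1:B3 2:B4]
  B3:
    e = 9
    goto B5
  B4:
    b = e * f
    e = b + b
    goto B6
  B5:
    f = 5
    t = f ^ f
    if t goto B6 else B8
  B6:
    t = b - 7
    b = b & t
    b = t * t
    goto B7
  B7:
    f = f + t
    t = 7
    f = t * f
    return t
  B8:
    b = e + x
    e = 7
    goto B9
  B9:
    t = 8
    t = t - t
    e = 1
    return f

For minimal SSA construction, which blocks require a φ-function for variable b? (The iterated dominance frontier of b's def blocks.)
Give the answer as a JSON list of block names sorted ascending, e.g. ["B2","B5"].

idom tree: B1←B0 B2←B1 B3←B2 B4←B2 B5←B3 B6←B2 B7←B6 B8←B0 B9←B0
Join-block Dom:
  B1: preds {B0,B2}: {B0} ∩ {B0,B1,B2} = {B0}; idom=B0
  B6: preds {B4,B5}: {B0,B1,B2,B4} ∩ {B0,B1,B2,B3,B5} = {B0,B1,B2}; idom=B2
  B8: preds {B0,B5}: {B0} ∩ {B0,B1,B2,B3,B5} = {B0}; idom=B0
  B9: preds {B0,B1,B8}: {B0} ∩ {B0,B1} ∩ {B0,B8} = {B0}; idom=B0

DF derivation:
  join B1 pred B0: · stop@B0
  join B1 pred B2: B2→B1 stop@B0
  join B6 pred B4: B4 stop@B2
  join B6 pred B5: B5→B3 stop@B2
  join B8 pred B0: · stop@B0
  join B8 pred B5: B5→B3→B2→B1 stop@B0
  join B9 pred B0: · stop@B0
  join B9 pred B1: B1 stop@B0
  join B9 pred B8: B8 stop@B0
  B0 → ∅
  B1 → {B1,B8,B9}
  B2 → {B1,B8}
  B3 → {B6,B8}
  B4 → {B6}
  B5 → {B6,B8}
  B6 → ∅
  B7 → ∅
  B8 → {B9}
  B9 → ∅

φ for b: defs {B2,B4,B6,B8}
  DF⁺ = {B1,B6,B8,B9}

Answer: ["B1", "B6", "B8", "B9"]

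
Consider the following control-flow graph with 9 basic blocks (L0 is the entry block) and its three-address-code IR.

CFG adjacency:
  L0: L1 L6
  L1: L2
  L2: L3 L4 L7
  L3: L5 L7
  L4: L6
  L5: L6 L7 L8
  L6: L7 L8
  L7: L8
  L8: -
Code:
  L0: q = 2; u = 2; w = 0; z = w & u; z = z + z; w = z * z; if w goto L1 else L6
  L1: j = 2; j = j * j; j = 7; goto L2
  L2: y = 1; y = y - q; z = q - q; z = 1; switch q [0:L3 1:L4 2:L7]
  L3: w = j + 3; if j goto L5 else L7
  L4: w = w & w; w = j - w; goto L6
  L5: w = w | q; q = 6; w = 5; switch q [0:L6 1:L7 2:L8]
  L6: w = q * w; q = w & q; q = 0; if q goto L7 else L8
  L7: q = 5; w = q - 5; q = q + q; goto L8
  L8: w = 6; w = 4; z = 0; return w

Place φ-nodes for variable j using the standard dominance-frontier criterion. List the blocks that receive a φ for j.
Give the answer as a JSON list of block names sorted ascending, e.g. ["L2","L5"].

idom tree: L1←L0 L2←L1 L3←L2 L4←L2 L5←L3 L6←L0 L7←L0 L8←L0
Join-block Dom:
  L6: preds {L0,L4,L5}: {L0} ∩ {L0,L1,L2,L4} ∩ {L0,L1,L2,L3,L5} = {L0}; idom=L0
  L7: preds {L2,L3,L5,L6}: {L0,L1,L2} ∩ {L0,L1,L2,L3} ∩ {L0,L1,L2,L3,L5} ∩ {L0,L6} = {L0}; idom=L0
  L8: preds {L5,L6,L7}: {L0,L1,L2,L3,L5} ∩ {L0,L6} ∩ {L0,L7} = {L0}; idom=L0

DF derivation:
  join L6 pred L0: · stop@L0
  join L6 pred L4: L4→L2→L1 stop@L0
  join L6 pred L5: L5→L3→L2→L1 stop@L0
  join L7 pred L2: L2→L1 stop@L0
  join L7 pred L3: L3→L2→L1 stop@L0
  join L7 pred L5: L5→L3→L2→L1 stop@L0
  join L7 pred L6: L6 stop@L0
  join L8 pred L5: L5→L3→L2→L1 stop@L0
  join L8 pred L6: L6 stop@L0
  join L8 pred L7: L7 stop@L0
  DF(L0)=∅
  DF(L1)={L6,L7,L8}
  DF(L2)={L6,L7,L8}
  DF(L3)={L6,L7,L8}
  DF(L4)={L6}
  DF(L5)={L6,L7,L8}
  DF(L6)={L7,L8}
  DF(L7)={L8}
  DF(L8)=∅

φ for j: defs {L1}
  DF⁺ = {L6,L7,L8}

Answer: ["L6", "L7", "L8"]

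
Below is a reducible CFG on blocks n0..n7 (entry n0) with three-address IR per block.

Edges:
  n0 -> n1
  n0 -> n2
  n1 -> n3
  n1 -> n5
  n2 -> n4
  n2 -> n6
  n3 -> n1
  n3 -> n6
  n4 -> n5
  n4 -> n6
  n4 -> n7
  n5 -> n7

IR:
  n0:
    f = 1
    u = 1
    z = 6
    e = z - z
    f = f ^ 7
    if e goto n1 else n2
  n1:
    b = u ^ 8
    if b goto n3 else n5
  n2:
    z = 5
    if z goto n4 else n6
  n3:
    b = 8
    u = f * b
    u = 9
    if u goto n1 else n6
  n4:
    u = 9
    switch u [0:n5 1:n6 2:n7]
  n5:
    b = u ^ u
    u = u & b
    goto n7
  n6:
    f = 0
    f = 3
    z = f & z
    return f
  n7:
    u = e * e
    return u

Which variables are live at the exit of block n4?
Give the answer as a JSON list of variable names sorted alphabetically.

Per-block:
  n0: def={e,f,u,z} ue=∅
  n1: def={b} ue={u}
  n2: def={z} ue=∅
  n3: def={b,u} ue={f}
  n4: def={u} ue=∅
  n5: def={b,u} ue={u}
  n6: def={f,z} ue={z}
  n7: def={u} ue={e}

Liveness:
  n0 li=∅ lo={e,f,u,z}
  n1 li={e,f,u,z} lo={e,f,u,z}
  n2 li={e} lo={e,z}
  n3 li={e,f,z} lo={e,f,u,z}
  n4 li={e,z} lo={e,u,z}
  n5 li={e,u} lo={e}
  n6 li={z} lo=∅
  n7 li={e} lo=∅

live-out(n4) = ["e", "u", "z"]

Answer: ["e", "u", "z"]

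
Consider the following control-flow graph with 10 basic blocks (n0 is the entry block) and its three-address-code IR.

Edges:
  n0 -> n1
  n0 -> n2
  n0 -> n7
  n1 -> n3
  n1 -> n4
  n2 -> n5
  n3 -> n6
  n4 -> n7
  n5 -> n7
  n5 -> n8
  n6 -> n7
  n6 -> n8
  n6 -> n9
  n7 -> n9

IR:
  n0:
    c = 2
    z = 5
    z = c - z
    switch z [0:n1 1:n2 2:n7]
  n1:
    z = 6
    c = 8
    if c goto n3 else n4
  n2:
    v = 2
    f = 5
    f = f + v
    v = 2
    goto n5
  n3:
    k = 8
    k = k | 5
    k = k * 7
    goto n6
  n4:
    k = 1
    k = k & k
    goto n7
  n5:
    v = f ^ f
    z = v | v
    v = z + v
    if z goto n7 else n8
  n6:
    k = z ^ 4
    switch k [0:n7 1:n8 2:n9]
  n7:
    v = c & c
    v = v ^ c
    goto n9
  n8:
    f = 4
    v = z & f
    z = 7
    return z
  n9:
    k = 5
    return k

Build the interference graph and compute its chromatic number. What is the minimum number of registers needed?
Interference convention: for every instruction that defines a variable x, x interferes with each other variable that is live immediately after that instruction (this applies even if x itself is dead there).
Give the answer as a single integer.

Answer: 4

Analysis:
def/use:
  n0: {c,z} / ∅
  n1: {c,z} / ∅
  n2: {f,v} / ∅
  n3: {k} / ∅
  n4: {k} / ∅
  n5: {v,z} / {f}
  n6: {k} / {z}
  n7: {v} / {c}
  n8: {f,v,z} / {z}
  n9: {k} / ∅

Liveness:
  n0: in=∅ out={c}
  n1: in=∅ out={c,z}
  n2: in={c} out={c,f}
  n3: in={c,z} out={c,z}
  n4: in={c} out={c}
  n5: in={c,f} out={c,z}
  n6: in={c,z} out={c,z}
  n7: in={c} out=∅
  n8: in={z} out=∅
  n9: in=∅ out=∅

Conflict graph:
  c: {f,k,v,z}
  f: {c,v,z}
  k: {c,z}
  v: {c,f,z}
  z: {c,f,k,v}

Chromatic number:
  clique {c,f,v,z} ⇒ need ≥ 4
  4-colouring: R0={c}  R1={z}  R2={f,k}  R3={v}
  χ = 4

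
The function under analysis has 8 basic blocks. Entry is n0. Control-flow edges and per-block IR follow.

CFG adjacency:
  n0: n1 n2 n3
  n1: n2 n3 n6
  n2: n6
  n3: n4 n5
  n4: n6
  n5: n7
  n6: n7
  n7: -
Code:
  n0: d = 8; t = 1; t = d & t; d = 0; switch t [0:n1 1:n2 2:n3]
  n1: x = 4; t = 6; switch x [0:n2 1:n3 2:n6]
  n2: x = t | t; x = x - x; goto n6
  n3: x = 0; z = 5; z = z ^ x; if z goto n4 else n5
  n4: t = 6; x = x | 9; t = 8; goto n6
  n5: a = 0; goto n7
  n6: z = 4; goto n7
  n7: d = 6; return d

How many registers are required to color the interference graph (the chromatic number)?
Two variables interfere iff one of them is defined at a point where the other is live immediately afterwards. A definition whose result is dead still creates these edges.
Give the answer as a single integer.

Answer: 2

Working:
def/use:
  n0 def {d,t} use ∅
  n1 def {t,x} use ∅
  n2 def {x} use {t}
  n3 def {x,z} use ∅
  n4 def {t,x} use {x}
  n5 def {a} use ∅
  n6 def {z} use ∅
  n7 def {d} use ∅

Liveness:
  live n0: ∅→{t}
  live n1: ∅→{t}
  live n2: {t}→∅
  live n3: ∅→{x}
  live n4: {x}→∅
  live n5: ∅→∅
  live n6: ∅→∅
  live n7: ∅→∅

Interfere edges:
  a: ∅
  d: {t}
  t: {d,x}
  x: {t,z}
  z: {x}

Chromatic number:
  lower bound: {d,t} mutually conflict ⇒ χ ≥ 2
  2-colouring: R0={a,t,z}  R1={d,x}
  χ = 2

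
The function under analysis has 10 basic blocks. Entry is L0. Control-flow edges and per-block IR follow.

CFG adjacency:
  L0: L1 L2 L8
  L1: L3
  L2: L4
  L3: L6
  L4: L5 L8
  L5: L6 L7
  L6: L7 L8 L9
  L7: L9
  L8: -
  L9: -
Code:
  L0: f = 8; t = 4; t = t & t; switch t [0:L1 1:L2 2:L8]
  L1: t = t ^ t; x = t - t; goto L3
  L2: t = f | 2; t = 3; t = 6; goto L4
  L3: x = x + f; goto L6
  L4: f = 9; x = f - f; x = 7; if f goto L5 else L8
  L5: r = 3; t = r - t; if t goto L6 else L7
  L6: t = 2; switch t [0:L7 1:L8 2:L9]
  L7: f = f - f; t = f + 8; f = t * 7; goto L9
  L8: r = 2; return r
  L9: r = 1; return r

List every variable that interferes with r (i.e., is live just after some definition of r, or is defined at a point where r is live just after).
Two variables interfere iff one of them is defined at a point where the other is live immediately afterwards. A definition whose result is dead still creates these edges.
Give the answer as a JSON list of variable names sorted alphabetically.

def/use:
  L0: def={f,t} ue=∅
  L1: def={t,x} ue={t}
  L2: def={t} ue={f}
  L3: def={x} ue={f,x}
  L4: def={f,x} ue=∅
  L5: def={r,t} ue={t}
  L6: def={t} ue=∅
  L7: def={f,t} ue={f}
  L8: def={r} ue=∅
  L9: def={r} ue=∅

Liveness:
  L0 li=∅ lo={f,t}
  L1 li={f,t} lo={f,x}
  L2 li={f} lo={t}
  L3 li={f,x} lo={f}
  L4 li={t} lo={f,t}
  L5 li={f,t} lo={f}
  L6 li={f} lo={f}
  L7 li={f} lo=∅
  L8 li=∅ lo=∅
  L9 li=∅ lo=∅

Conflict graph:
  f: {r,t,x}
  r: {f,t}
  t: {f,r,x}
  x: {f,t}

N(r) = ["f", "t"]

Answer: ["f", "t"]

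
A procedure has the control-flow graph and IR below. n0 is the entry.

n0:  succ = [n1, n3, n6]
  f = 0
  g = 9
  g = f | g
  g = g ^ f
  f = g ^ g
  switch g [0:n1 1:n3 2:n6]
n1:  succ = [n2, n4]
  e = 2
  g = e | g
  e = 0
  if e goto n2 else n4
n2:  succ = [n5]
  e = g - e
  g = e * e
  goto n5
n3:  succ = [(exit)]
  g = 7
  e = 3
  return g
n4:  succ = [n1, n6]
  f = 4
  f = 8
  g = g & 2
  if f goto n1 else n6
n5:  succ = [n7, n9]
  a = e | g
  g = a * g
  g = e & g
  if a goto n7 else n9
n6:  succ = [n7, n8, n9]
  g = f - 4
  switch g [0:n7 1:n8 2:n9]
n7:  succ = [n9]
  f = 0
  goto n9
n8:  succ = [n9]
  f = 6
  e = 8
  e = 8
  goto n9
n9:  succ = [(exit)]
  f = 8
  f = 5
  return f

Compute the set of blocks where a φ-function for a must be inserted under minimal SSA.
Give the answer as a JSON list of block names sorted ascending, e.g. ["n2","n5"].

Answer: ["n7", "n9"]

Analysis:
idom tree: n1←n0 n2←n1 n3←n0 n4←n1 n5←n2 n6←n0 n7←n0 n8←n6 n9←n0
Join-block Dom:
  n1: preds {n0,n4}: {n0} ∩ {n0,n1,n4} = {n0}; idom=n0
  n6: preds {n0,n4}: {n0} ∩ {n0,n1,n4} = {n0}; idom=n0
  n7: preds {n5,n6}: {n0,n1,n2,n5} ∩ {n0,n6} = {n0}; idom=n0
  n9: preds {n5,n6,n7,n8}: {n0,n1,n2,n5} ∩ {n0,n6} ∩ {n0,n7} ∩ {n0,n6,n8} = {n0}; idom=n0

Frontier:
  n1←n0: walk · to n0
  n1←n4: walk n4→n1 to n0
  n6←n0: walk · to n0
  n6←n4: walk n4→n1 to n0
  n7←n5: walk n5→n2→n1 to n0
  n7←n6: walk n6 to n0
  n9←n5: walk n5→n2→n1 to n0
  n9←n6: walk n6 to n0
  n9←n7: walk n7 to n0
  n9←n8: walk n8→n6 to n0
  n0 → ∅
  n1 → {n1,n6,n7,n9}
  n2 → {n7,n9}
  n3 → ∅
  n4 → {n1,n6}
  n5 → {n7,n9}
  n6 → {n7,n9}
  n7 → {n9}
  n8 → {n9}
  n9 → ∅

φ for a: defs {n5}
  DF⁺ = {n7,n9}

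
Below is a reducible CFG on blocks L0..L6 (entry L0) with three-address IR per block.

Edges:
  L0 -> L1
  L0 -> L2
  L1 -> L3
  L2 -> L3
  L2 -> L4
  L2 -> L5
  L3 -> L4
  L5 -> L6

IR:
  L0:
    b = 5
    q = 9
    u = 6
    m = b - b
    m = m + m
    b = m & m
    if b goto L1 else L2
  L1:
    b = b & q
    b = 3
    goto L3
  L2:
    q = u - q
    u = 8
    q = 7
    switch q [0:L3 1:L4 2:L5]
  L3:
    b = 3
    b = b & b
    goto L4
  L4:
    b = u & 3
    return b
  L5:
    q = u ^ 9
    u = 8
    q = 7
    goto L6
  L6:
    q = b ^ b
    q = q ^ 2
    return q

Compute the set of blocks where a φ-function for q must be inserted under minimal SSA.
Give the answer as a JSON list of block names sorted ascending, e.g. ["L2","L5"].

Answer: ["L3", "L4"]

Working:
idom tree: L1←L0 L2←L0 L3←L0 L4←L0 L5←L2 L6←L5
Join-block Dom:
  L3: preds {L1,L2}: {L0,L1} ∩ {L0,L2} = {L0}; idom=L0
  L4: preds {L2,L3}: {L0,L2} ∩ {L0,L3} = {L0}; idom=L0

DF derivation:
  L3←L1: walk L1 to L0
  L3←L2: walk L2 to L0
  L4←L2: walk L2 to L0
  L4←L3: walk L3 to L0
  DF(L0)=∅
  DF(L1)={L3}
  DF(L2)={L3,L4}
  DF(L3)={L4}
  DF(L4)=∅
  DF(L5)=∅
  DF(L6)=∅

φ for q: defs {L0,L2,L5,L6}
  DF⁺ = {L3,L4}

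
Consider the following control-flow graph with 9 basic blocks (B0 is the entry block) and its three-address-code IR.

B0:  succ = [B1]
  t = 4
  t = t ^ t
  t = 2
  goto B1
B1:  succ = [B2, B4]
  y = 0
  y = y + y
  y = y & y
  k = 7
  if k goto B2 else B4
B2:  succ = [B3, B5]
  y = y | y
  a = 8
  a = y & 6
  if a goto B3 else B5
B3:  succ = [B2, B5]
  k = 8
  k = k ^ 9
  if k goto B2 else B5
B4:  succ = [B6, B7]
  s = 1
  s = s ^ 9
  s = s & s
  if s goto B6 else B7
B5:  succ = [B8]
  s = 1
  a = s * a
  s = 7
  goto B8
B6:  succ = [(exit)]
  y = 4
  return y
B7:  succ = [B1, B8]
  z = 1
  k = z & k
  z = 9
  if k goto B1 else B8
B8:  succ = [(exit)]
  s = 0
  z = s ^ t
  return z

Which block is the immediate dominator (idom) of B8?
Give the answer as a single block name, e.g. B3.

idom tree: B1←B0 B2←B1 B3←B2 B4←B1 B5←B2 B6←B4 B7←B4 B8←B1
Dom∩ at merges:
  B1: preds {B0,B7}: {B0} ∩ {B0,B1,B4,B7} = {B0}; idom=B0
  B2: preds {B1,B3}: {B0,B1} ∩ {B0,B1,B2,B3} = {B0,B1}; idom=B1
  B5: preds {B2,B3}: {B0,B1,B2} ∩ {B0,B1,B2,B3} = {B0,B1,B2}; idom=B2
  B8: preds {B5,B7}: {B0,B1,B2,B5} ∩ {B0,B1,B4,B7} = {B0,B1}; idom=B1

idom(B8) = B1

Answer: B1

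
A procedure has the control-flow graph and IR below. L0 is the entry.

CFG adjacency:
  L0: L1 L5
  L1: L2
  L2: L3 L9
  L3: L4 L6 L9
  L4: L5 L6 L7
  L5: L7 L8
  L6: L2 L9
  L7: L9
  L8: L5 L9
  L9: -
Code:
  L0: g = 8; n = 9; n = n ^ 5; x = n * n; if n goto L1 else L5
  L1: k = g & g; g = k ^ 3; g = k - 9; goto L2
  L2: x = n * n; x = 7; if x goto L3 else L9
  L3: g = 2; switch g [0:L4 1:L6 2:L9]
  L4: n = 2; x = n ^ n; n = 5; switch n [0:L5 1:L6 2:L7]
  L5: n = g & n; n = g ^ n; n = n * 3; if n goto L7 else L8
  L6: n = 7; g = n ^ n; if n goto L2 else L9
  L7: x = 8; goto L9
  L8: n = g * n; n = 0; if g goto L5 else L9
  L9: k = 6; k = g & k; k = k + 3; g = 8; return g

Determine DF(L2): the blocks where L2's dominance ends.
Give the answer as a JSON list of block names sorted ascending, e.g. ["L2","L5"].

Answer: ["L2", "L5", "L7", "L9"]

Analysis:
idom tree: L1←L0 L2←L1 L3←L2 L4←L3 L5←L0 L6←L3 L7←L0 L8←L5 L9←L0
Join-block Dom:
  L2: preds {L1,L6}: {L0,L1} ∩ {L0,L1,L2,L3,L6} = {L0,L1}; idom=L1
  L5: preds {L0,L4,L8}: {L0} ∩ {L0,L1,L2,L3,L4} ∩ {L0,L5,L8} = {L0}; idom=L0
  L6: preds {L3,L4}: {L0,L1,L2,L3} ∩ {L0,L1,L2,L3,L4} = {L0,L1,L2,L3}; idom=L3
  L7: preds {L4,L5}: {L0,L1,L2,L3,L4} ∩ {L0,L5} = {L0}; idom=L0
  L9: preds {L2,L3,L6,L7,L8}: {L0,L1,L2} ∩ {L0,L1,L2,L3} ∩ {L0,L1,L2,L3,L6} ∩ {L0,L7} ∩ {L0,L5,L8} = {L0}; idom=L0

Frontier:
  L2←L1: walk · to L1
  L2←L6: walk L6→L3→L2 to L1
  L5←L0: walk · to L0
  L5←L4: walk L4→L3→L2→L1 to L0
  L5←L8: walk L8→L5 to L0
  L6←L3: walk · to L3
  L6←L4: walk L4 to L3
  L7←L4: walk L4→L3→L2→L1 to L0
  L7←L5: walk L5 to L0
  L9←L2: walk L2→L1 to L0
  L9←L3: walk L3→L2→L1 to L0
  L9←L6: walk L6→L3→L2→L1 to L0
  L9←L7: walk L7 to L0
  L9←L8: walk L8→L5 to L0
  DF(L0)=∅
  DF(L1)={L5,L7,L9}
  DF(L2)={L2,L5,L7,L9}
  DF(L3)={L2,L5,L7,L9}
  DF(L4)={L5,L6,L7}
  DF(L5)={L5,L7,L9}
  DF(L6)={L2,L9}
  DF(L7)={L9}
  DF(L8)={L5,L9}
  DF(L9)=∅

DF(L2) = ["L2", "L5", "L7", "L9"]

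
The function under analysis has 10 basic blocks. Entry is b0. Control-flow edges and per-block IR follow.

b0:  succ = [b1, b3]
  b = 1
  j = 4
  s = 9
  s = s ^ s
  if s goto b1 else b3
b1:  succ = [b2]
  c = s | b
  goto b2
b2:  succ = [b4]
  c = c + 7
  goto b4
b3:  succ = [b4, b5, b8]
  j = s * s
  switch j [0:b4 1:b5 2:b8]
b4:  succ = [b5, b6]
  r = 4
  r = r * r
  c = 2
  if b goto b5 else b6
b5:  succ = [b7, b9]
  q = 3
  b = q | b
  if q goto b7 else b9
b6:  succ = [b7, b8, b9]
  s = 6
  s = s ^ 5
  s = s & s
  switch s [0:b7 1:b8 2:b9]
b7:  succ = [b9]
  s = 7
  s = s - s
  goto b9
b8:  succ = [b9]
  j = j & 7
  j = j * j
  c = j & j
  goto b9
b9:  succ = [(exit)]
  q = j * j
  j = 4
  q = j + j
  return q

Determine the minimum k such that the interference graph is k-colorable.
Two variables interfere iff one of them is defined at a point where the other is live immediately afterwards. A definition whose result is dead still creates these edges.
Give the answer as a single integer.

Answer: 3

Analysis:
Per-block:
  b0 def {b,j,s} use ∅
  b1 def {c} use {b,s}
  b2 def {c} use {c}
  b3 def {j} use {s}
  b4 def {c,r} use {b}
  b5 def {b,q} use {b}
  b6 def {s} use ∅
  b7 def {s} use ∅
  b8 def {c,j} use {j}
  b9 def {j,q} use {j}

Backward fixpoint:
  b0 li=∅ lo={b,j,s}
  b1 li={b,j,s} lo={b,c,j}
  b2 li={b,c,j} lo={b,j}
  b3 li={b,s} lo={b,j}
  b4 li={b,j} lo={b,j}
  b5 li={b,j} lo={j}
  b6 li={j} lo={j}
  b7 li={j} lo={j}
  b8 li={j} lo={j}
  b9 li={j} lo=∅

Conflict graph:
  b: {c,j,q,r,s}
  c: {b,j}
  j: {b,c,q,r,s}
  q: {b,j}
  r: {b,j}
  s: {b,j}

Colouring:
  {b,c,j} pairwise interfere (3-clique) ⇒ χ ≥ 3
  3-colouring: c0={b}  c1={j}  c2={c,q,r,s}
  χ = 3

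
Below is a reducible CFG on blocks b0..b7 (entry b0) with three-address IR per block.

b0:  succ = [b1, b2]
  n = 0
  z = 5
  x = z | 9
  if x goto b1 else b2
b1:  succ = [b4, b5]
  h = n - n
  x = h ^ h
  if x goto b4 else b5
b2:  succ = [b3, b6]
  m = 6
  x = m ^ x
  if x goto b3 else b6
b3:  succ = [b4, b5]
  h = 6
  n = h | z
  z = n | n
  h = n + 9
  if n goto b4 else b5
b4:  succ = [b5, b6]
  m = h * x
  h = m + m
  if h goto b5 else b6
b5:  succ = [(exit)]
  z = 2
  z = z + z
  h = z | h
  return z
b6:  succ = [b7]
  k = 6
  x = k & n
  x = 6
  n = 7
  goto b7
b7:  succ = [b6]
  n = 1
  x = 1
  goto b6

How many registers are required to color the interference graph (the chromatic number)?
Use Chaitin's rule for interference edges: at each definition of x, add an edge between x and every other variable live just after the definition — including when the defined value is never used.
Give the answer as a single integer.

def/use:
  b0: {n,x,z} / ∅
  b1: {h,x} / {n}
  b2: {m,x} / {x}
  b3: {h,n,z} / {z}
  b4: {h,m} / {h,x}
  b5: {h,z} / {h}
  b6: {k,n,x} / {n}
  b7: {n,x} / ∅

Liveness:
  b0: in=∅ out={n,x,z}
  b1: in={n} out={h,n,x}
  b2: in={n,x,z} out={n,x,z}
  b3: in={x,z} out={h,n,x}
  b4: in={h,n,x} out={h,n}
  b5: in={h} out=∅
  b6: in={n} out=∅
  b7: in=∅ out={n}

Interfere edges:
  h↔{n,x,z}
  k↔{n}
  m↔{n,x,z}
  n↔{h,k,m,x,z}
  x↔{h,m,n,z}
  z↔{h,m,n,x}

Colouring:
  lower bound: {h,n,x,z} mutually conflict ⇒ χ ≥ 4
  4-colouring: R0={n}  R1={k,x}  R2={z}  R3={h,m}
  χ = 4

Answer: 4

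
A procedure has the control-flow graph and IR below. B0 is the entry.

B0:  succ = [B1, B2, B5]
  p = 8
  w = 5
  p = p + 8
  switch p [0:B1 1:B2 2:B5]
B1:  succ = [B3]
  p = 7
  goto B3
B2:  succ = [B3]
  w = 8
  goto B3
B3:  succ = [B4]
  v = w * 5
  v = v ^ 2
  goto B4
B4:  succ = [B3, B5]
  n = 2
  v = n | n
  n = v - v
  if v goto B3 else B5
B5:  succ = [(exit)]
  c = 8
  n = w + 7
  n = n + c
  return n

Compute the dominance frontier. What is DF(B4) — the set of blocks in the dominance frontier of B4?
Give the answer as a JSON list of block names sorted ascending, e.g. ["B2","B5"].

Answer: ["B3", "B5"]

Analysis:
idom tree: B1←B0 B2←B0 B3←B0 B4←B3 B5←B0
Join-block Dom:
  B3: preds {B1,B2,B4}: {B0,B1} ∩ {B0,B2} ∩ {B0,B3,B4} = {B0}; idom=B0
  B5: preds {B0,B4}: {B0} ∩ {B0,B3,B4} = {B0}; idom=B0

Frontier:
  B3←B1: walk B1 to B0
  B3←B2: walk B2 to B0
  B3←B4: walk B4→B3 to B0
  B5←B0: walk · to B0
  B5←B4: walk B4→B3 to B0
  DF(B0)=∅
  DF(B1)={B3}
  DF(B2)={B3}
  DF(B3)={B3,B5}
  DF(B4)={B3,B5}
  DF(B5)=∅

DF(B4) = ["B3", "B5"]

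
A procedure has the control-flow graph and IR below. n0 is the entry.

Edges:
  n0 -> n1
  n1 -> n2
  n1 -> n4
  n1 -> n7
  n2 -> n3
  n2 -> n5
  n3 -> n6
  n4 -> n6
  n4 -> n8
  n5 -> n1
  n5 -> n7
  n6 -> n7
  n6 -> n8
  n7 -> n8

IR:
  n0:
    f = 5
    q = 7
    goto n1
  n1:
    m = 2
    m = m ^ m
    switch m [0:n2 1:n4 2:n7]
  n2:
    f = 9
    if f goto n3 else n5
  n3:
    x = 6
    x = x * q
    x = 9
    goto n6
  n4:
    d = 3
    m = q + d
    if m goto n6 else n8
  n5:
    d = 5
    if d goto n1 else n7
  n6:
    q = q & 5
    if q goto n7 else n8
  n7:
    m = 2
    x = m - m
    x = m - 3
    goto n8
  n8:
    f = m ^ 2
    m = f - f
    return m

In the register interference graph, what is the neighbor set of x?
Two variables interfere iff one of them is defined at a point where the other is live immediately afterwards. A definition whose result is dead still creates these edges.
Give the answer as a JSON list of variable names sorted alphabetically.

def/use:
  n0: def={f,q} ue=∅
  n1: def={m} ue=∅
  n2: def={f} ue=∅
  n3: def={x} ue={q}
  n4: def={d,m} ue={q}
  n5: def={d} ue=∅
  n6: def={q} ue={q}
  n7: def={m,x} ue=∅
  n8: def={f,m} ue={m}

Backward fixpoint:
  live n0: ∅→{q}
  live n1: {q}→{m,q}
  live n2: {m,q}→{m,q}
  live n3: {m,q}→{m,q}
  live n4: {q}→{m,q}
  live n5: {q}→{q}
  live n6: {m,q}→{m}
  live n7: ∅→{m}
  live n8: {m}→∅

Interference:
  d↔{q}
  f↔{m,q}
  m↔{f,q,x}
  q↔{d,f,m,x}
  x↔{m,q}

N(x) = ["m", "q"]

Answer: ["m", "q"]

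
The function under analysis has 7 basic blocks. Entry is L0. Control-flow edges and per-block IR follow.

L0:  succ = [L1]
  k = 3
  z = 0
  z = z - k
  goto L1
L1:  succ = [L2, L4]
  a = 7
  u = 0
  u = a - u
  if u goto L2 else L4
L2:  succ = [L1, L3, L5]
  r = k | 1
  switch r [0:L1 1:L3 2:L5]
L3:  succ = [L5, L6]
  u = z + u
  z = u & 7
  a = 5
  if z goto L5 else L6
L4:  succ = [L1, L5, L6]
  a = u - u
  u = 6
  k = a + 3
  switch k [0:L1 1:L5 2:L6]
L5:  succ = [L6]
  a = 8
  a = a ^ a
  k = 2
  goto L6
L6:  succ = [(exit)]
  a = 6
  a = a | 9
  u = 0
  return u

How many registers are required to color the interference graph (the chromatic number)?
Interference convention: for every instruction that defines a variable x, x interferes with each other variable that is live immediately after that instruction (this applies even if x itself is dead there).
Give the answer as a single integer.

Answer: 4

Analysis:
def/use:
  L0: def={k,z} ue=∅
  L1: def={a,u} ue=∅
  L2: def={r} ue={k}
  L3: def={a,u,z} ue={u,z}
  L4: def={a,k,u} ue={u}
  L5: def={a,k} ue=∅
  L6: def={a,u} ue=∅

Live sets:
  L0: in=∅ out={k,z}
  L1: in={k,z} out={k,u,z}
  L2: in={k,u,z} out={k,u,z}
  L3: in={u,z} out=∅
  L4: in={u,z} out={k,z}
  L5: in=∅ out=∅
  L6: in=∅ out=∅

Conflict graph:
  a: {k,u,z}
  k: {a,r,u,z}
  r: {k,u,z}
  u: {a,k,r,z}
  z: {a,k,r,u}

Chromatic number:
  lower bound: {a,k,u,z} mutually conflict ⇒ χ ≥ 4
  4-colouring: r0={k}  r1={u}  r2={z}  r3={a,r}
  χ = 4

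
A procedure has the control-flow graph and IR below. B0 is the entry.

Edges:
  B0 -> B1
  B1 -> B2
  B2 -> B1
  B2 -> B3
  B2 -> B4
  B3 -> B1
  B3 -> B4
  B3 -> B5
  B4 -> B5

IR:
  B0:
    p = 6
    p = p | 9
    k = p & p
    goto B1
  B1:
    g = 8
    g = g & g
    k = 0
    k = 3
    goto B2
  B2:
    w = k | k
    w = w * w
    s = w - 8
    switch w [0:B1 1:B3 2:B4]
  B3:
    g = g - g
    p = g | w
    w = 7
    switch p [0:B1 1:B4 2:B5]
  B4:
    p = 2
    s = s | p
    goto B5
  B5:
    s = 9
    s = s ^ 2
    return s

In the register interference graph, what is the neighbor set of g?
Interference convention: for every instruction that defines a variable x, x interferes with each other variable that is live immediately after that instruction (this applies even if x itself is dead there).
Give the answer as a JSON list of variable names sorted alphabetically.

Answer: ["k", "s", "w"]

Derivation:
def/use:
  B0: {k,p} / ∅
  B1: {g,k} / ∅
  B2: {s,w} / {k}
  B3: {g,p,w} / {g,w}
  B4: {p,s} / {s}
  B5: {s} / ∅

Backward fixpoint:
  B0 li=∅ lo=∅
  B1 li=∅ lo={g,k}
  B2 li={g,k} lo={g,s,w}
  B3 li={g,s,w} lo={s}
  B4 li={s} lo=∅
  B5 li=∅ lo=∅

Conflict graph:
  g↔{k,s,w}
  k↔{g}
  p↔{s,w}
  s↔{g,p,w}
  w↔{g,p,s}

N(g) = ["k", "s", "w"]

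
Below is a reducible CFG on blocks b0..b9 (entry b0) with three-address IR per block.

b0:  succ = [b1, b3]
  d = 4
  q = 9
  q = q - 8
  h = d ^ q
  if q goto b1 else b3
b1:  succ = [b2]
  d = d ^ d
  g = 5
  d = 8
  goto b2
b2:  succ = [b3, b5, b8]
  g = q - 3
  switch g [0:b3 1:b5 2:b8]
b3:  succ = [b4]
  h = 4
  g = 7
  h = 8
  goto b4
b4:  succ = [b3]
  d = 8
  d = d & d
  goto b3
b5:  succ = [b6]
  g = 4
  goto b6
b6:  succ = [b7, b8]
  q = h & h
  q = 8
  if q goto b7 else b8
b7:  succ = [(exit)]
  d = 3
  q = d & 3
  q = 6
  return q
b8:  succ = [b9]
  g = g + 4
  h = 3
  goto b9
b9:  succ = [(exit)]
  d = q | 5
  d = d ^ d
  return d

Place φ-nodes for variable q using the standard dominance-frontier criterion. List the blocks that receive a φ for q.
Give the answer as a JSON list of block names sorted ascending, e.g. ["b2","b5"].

Answer: ["b8"]

Analysis:
idom tree: b1←b0 b2←b1 b3←b0 b4←b3 b5←b2 b6←b5 b7←b6 b8←b2 b9←b8
Dom at joins:
  b3: preds {b0,b2,b4}: {b0} ∩ {b0,b1,b2} ∩ {b0,b3,b4} = {b0}; idom=b0
  b8: preds {b2,b6}: {b0,b1,b2} ∩ {b0,b1,b2,b5,b6} = {b0,b1,b2}; idom=b2

DF walk-up:
  join b3 pred b0: · stop@b0
  join b3 pred b2: b2→b1 stop@b0
  join b3 pred b4: b4→b3 stop@b0
  join b8 pred b2: · stop@b2
  join b8 pred b6: b6→b5 stop@b2
  b0: DF=∅
  b1: DF={b3}
  b2: DF={b3}
  b3: DF={b3}
  b4: DF={b3}
  b5: DF={b8}
  b6: DF={b8}
  b7: DF=∅
  b8: DF=∅
  b9: DF=∅

φ for q: defs {b0,b6,b7}
  DF⁺ = {b8}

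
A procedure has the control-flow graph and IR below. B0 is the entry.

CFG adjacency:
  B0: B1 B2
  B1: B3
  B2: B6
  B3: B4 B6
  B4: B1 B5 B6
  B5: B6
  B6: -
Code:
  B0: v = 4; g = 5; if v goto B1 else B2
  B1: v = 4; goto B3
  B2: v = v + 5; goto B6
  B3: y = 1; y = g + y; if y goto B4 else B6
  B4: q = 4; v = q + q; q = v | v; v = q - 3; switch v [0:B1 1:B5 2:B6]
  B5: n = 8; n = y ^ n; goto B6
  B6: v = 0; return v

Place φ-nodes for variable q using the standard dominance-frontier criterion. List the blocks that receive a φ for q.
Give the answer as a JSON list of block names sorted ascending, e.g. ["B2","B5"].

idom tree: B1←B0 B2←B0 B3←B1 B4←B3 B5←B4 B6←B0
Dom∩ at merges:
  B1: preds {B0,B4}: {B0} ∩ {B0,B1,B3,B4} = {B0}; idom=B0
  B6: preds {B2,B3,B4,B5}: {B0,B2} ∩ {B0,B1,B3} ∩ {B0,B1,B3,B4} ∩ {B0,B1,B3,B4,B5} = {B0}; idom=B0

DF derivation:
  join B1 pred B0: · stop@B0
  join B1 pred B4: B4→B3→B1 stop@B0
  join B6 pred B2: B2 stop@B0
  join B6 pred B3: B3→B1 stop@B0
  join B6 pred B4: B4→B3→B1 stop@B0
  join B6 pred B5: B5→B4→B3→B1 stop@B0
  B0 → ∅
  B1 → {B1,B6}
  B2 → {B6}
  B3 → {B1,B6}
  B4 → {B1,B6}
  B5 → {B6}
  B6 → ∅

φ for q: defs {B4}
  DF⁺ = {B1,B6}

Answer: ["B1", "B6"]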